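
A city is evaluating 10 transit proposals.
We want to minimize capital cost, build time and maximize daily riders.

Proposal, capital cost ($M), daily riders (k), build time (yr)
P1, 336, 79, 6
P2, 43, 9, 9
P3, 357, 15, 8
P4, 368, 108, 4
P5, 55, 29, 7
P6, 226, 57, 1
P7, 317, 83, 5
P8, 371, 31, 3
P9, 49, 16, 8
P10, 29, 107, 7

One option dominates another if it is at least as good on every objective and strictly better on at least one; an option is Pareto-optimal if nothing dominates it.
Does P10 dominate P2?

P10 vs P2: capital cost 29≤43, daily riders 107≥9, build time 7≤9 — P10 is at least as good on every objective with at least one strict improvement.

Yes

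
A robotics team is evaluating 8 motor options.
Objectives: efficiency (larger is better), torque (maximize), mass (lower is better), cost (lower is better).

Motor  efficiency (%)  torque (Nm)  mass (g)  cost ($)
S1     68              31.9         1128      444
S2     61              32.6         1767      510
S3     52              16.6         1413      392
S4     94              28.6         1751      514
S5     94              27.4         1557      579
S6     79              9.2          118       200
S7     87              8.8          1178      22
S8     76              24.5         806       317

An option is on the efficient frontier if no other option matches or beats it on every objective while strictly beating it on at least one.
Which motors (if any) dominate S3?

S8

S8: efficiency 76≥52, torque 24.5≥16.6, mass 806≤1413, cost 317≤392 — dominates S3.
Others (S1, S2, S4, S5, S6, S7) are each worse than S3 on at least one objective.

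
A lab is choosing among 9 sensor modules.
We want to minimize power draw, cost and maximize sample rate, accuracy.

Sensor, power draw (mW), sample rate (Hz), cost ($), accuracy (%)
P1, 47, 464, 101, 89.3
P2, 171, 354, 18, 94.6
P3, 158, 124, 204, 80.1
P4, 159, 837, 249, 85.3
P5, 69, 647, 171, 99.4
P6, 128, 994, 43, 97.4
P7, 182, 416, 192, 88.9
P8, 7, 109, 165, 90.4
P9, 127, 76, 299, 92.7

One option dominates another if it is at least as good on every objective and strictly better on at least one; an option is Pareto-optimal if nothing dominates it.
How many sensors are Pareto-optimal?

P1: not dominated.
P2: not dominated (best cost).
P3: dominated by P1 (power draw 47≤158, sample rate 464≥124, cost 101≤204, accuracy 89.3≥80.1).
P4: dominated by P6 (power draw 128≤159, sample rate 994≥837, cost 43≤249, accuracy 97.4≥85.3).
P5: not dominated (best accuracy).
P6: not dominated (best sample rate).
P7: dominated by P1 (power draw 47≤182, sample rate 464≥416, cost 101≤192, accuracy 89.3≥88.9).
P8: not dominated (best power draw).
P9: dominated by P5 (power draw 69≤127, sample rate 647≥76, cost 171≤299, accuracy 99.4≥92.7).
Pareto-optimal: P1, P2, P5, P6, P8 → 5.

5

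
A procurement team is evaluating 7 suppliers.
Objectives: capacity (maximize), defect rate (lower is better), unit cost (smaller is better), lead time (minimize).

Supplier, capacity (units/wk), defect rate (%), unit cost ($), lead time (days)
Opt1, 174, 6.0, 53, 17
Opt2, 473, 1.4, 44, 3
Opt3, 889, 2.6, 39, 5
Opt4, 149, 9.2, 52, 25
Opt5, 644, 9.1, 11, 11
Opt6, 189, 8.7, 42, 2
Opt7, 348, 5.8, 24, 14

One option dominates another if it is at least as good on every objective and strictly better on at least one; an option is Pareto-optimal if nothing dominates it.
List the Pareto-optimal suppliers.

Opt2, Opt3, Opt5, Opt6, Opt7

Opt1: dominated by Opt2 (capacity 473≥174, defect rate 1.4≤6.0, unit cost 44≤53, lead time 3≤17).
Opt2: not dominated (best defect rate).
Opt3: not dominated (best capacity).
Opt4: dominated by Opt2 (capacity 473≥149, defect rate 1.4≤9.2, unit cost 44≤52, lead time 3≤25).
Opt5: not dominated (best unit cost).
Opt6: not dominated (best lead time).
Opt7: not dominated.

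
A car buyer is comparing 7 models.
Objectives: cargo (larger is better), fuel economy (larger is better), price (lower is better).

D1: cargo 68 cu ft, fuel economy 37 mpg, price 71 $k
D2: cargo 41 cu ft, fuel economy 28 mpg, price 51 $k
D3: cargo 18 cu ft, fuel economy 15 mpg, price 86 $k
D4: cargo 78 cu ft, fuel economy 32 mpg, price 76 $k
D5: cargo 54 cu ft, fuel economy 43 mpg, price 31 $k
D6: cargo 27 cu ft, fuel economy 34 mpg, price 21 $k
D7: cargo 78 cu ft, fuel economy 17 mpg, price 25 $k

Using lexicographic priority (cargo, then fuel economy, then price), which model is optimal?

First maximize cargo: best is 78, kept {D4, D7}.
Then maximize fuel economy: best is 32, kept {D4}.

D4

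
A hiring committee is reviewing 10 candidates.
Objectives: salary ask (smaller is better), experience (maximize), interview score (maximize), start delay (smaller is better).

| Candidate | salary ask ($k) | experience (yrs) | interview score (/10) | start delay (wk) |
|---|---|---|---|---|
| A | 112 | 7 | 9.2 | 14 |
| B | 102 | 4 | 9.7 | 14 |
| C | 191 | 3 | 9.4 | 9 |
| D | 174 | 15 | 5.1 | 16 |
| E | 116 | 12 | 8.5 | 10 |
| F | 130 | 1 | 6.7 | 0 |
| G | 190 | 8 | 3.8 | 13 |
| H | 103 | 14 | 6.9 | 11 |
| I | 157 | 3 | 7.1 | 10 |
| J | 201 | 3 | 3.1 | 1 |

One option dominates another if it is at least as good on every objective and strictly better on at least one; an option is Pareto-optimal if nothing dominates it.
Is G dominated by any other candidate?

Yes

E vs G: salary ask 116≤190, experience 12≥8, interview score 8.5≥3.8, start delay 10≤13 — E is at least as good on every objective and strictly better on at least one, so E dominates G.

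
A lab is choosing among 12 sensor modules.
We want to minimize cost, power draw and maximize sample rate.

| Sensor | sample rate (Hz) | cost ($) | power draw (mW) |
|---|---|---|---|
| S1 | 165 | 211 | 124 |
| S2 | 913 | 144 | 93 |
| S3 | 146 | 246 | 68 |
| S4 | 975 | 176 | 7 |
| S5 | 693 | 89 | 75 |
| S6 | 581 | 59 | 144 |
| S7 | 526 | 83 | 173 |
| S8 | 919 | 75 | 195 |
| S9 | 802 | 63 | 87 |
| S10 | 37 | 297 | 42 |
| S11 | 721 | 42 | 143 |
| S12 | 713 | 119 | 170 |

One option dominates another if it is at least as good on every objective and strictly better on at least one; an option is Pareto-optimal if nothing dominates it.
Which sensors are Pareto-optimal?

S2, S4, S5, S8, S9, S11

S1: dominated by S2 (sample rate 913≥165, cost 144≤211, power draw 93≤124).
S2: not dominated.
S3: dominated by S4 (sample rate 975≥146, cost 176≤246, power draw 7≤68).
S4: not dominated (best sample rate).
S5: not dominated.
S6: dominated by S11 (sample rate 721≥581, cost 42≤59, power draw 143≤144).
S7: dominated by S6 (sample rate 581≥526, cost 59≤83, power draw 144≤173).
S8: not dominated.
S9: not dominated.
S10: dominated by S4 (sample rate 975≥37, cost 176≤297, power draw 7≤42).
S11: not dominated (best cost).
S12: dominated by S9 (sample rate 802≥713, cost 63≤119, power draw 87≤170).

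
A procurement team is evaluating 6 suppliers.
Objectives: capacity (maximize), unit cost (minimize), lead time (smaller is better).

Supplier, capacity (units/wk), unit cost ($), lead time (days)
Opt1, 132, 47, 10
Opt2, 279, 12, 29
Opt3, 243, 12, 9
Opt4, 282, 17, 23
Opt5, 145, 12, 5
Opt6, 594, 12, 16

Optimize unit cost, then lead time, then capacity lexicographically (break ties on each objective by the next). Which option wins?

Opt5

First minimize unit cost: best is 12, kept {Opt2, Opt3, Opt5, Opt6}.
Then minimize lead time: best is 5, kept {Opt5}.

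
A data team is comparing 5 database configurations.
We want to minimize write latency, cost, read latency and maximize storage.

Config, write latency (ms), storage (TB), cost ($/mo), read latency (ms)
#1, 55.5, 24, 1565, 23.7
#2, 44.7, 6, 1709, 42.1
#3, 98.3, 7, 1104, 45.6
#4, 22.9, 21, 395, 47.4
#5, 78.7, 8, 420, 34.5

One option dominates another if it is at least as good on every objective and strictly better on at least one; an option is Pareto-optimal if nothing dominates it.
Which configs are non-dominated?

#1: not dominated (best storage).
#2: not dominated.
#3: dominated by #5 (write latency 78.7≤98.3, storage 8≥7, cost 420≤1104, read latency 34.5≤45.6).
#4: not dominated (best write latency).
#5: not dominated.

#1, #2, #4, #5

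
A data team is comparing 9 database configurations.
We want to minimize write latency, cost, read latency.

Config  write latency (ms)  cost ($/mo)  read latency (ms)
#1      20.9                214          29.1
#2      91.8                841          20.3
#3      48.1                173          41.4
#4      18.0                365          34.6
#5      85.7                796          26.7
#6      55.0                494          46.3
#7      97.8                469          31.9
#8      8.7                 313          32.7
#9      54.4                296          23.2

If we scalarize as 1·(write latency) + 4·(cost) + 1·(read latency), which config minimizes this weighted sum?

#1: 1·20.9 + 4·214 + 1·29.1 = 906.0
#2: 1·91.8 + 4·841 + 1·20.3 = 3476.1
#3: 1·48.1 + 4·173 + 1·41.4 = 781.5
#4: 1·18.0 + 4·365 + 1·34.6 = 1512.6
#5: 1·85.7 + 4·796 + 1·26.7 = 3296.4
#6: 1·55.0 + 4·494 + 1·46.3 = 2077.3
#7: 1·97.8 + 4·469 + 1·31.9 = 2005.7
#8: 1·8.7 + 4·313 + 1·32.7 = 1293.4
#9: 1·54.4 + 4·296 + 1·23.2 = 1261.6
Lowest: #3 at 781.5.

#3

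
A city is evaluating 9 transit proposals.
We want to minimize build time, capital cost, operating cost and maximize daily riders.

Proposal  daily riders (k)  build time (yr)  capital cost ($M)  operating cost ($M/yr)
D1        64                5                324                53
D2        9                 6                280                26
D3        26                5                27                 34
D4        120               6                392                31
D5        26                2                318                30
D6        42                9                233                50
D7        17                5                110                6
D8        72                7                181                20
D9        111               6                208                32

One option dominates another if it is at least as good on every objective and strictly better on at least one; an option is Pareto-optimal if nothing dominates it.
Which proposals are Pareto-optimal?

D1, D3, D4, D5, D7, D8, D9

D1: not dominated.
D2: dominated by D7 (daily riders 17≥9, build time 5≤6, capital cost 110≤280, operating cost 6≤26).
D3: not dominated (best capital cost).
D4: not dominated (best daily riders).
D5: not dominated (best build time).
D6: dominated by D8 (daily riders 72≥42, build time 7≤9, capital cost 181≤233, operating cost 20≤50).
D7: not dominated (best operating cost).
D8: not dominated.
D9: not dominated.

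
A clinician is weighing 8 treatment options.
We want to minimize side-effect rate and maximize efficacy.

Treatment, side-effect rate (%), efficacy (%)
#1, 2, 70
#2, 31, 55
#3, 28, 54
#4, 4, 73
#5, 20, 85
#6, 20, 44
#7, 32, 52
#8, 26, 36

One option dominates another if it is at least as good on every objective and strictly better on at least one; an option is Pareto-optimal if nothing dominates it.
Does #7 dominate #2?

#7 vs #2: #7 is worse on side-effect rate (32 vs 31), so it does not dominate #2.

No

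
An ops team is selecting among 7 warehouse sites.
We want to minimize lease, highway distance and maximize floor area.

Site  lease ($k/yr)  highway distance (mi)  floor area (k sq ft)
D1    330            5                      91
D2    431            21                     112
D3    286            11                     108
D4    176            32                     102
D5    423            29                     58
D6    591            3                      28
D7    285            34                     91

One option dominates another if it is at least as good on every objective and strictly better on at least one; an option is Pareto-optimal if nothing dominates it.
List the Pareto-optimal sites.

D1: not dominated.
D2: not dominated (best floor area).
D3: not dominated.
D4: not dominated (best lease).
D5: dominated by D1 (lease 330≤423, highway distance 5≤29, floor area 91≥58).
D6: not dominated (best highway distance).
D7: dominated by D4 (lease 176≤285, highway distance 32≤34, floor area 102≥91).

D1, D2, D3, D4, D6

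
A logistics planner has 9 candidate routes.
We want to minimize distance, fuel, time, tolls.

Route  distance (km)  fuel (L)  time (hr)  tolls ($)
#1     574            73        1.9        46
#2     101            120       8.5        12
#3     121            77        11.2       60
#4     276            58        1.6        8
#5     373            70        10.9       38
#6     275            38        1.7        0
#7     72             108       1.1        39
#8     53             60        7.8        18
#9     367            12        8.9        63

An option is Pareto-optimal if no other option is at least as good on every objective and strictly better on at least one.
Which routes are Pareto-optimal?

#2, #4, #6, #7, #8, #9

#1: dominated by #4 (distance 276≤574, fuel 58≤73, time 1.6≤1.9, tolls 8≤46).
#2: not dominated.
#3: dominated by #8 (distance 53≤121, fuel 60≤77, time 7.8≤11.2, tolls 18≤60).
#4: not dominated.
#5: dominated by #4 (distance 276≤373, fuel 58≤70, time 1.6≤10.9, tolls 8≤38).
#6: not dominated (best tolls).
#7: not dominated (best time).
#8: not dominated (best distance).
#9: not dominated (best fuel).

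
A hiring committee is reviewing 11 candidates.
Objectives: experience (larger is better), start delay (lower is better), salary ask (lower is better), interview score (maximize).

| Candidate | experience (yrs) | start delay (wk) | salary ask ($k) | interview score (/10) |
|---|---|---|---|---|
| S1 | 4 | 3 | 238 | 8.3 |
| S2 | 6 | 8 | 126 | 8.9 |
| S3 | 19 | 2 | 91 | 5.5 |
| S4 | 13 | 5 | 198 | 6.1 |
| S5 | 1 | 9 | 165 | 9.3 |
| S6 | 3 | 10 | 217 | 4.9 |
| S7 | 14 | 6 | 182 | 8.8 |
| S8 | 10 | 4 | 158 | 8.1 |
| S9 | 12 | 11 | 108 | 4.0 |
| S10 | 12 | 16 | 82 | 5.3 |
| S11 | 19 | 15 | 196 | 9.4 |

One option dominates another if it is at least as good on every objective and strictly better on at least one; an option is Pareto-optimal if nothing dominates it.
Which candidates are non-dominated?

S1: not dominated.
S2: not dominated.
S3: not dominated (best start delay).
S4: not dominated.
S5: not dominated.
S6: dominated by S2 (experience 6≥3, start delay 8≤10, salary ask 126≤217, interview score 8.9≥4.9).
S7: not dominated.
S8: not dominated.
S9: dominated by S3 (experience 19≥12, start delay 2≤11, salary ask 91≤108, interview score 5.5≥4.0).
S10: not dominated (best salary ask).
S11: not dominated (best interview score).

S1, S2, S3, S4, S5, S7, S8, S10, S11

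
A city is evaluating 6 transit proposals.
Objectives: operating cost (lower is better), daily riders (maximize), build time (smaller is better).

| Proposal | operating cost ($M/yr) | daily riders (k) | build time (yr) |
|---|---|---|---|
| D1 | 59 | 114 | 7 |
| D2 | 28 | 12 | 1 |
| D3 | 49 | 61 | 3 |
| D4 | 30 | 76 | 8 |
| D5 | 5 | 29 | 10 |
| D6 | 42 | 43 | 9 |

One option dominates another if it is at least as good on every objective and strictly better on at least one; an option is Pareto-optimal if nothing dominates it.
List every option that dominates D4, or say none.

none

D1: worse on operating cost (59 vs 30).
D2: worse on daily riders (12 vs 76).
D3: worse on operating cost (49 vs 30).
D5: worse on daily riders (29 vs 76).
D6: worse on operating cost (42 vs 30).
No option dominates D4.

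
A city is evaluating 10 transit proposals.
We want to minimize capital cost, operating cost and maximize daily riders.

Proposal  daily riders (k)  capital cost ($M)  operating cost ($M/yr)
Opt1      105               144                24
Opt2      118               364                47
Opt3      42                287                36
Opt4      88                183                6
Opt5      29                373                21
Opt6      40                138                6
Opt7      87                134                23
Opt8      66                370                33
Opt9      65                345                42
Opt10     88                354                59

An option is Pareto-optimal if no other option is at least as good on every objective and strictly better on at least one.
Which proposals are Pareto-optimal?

Opt1, Opt2, Opt4, Opt6, Opt7

Opt1: not dominated.
Opt2: not dominated (best daily riders).
Opt3: dominated by Opt1 (daily riders 105≥42, capital cost 144≤287, operating cost 24≤36).
Opt4: not dominated.
Opt5: dominated by Opt4 (daily riders 88≥29, capital cost 183≤373, operating cost 6≤21).
Opt6: not dominated.
Opt7: not dominated (best capital cost).
Opt8: dominated by Opt1 (daily riders 105≥66, capital cost 144≤370, operating cost 24≤33).
Opt9: dominated by Opt1 (daily riders 105≥65, capital cost 144≤345, operating cost 24≤42).
Opt10: dominated by Opt1 (daily riders 105≥88, capital cost 144≤354, operating cost 24≤59).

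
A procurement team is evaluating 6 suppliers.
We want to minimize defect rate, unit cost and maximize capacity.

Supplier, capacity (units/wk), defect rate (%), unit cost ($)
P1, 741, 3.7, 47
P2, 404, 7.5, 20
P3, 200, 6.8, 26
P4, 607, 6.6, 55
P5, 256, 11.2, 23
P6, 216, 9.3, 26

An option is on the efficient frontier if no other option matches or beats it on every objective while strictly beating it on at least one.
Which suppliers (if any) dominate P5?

P2: capacity 404≥256, defect rate 7.5≤11.2, unit cost 20≤23 — dominates P5.
Others (P1, P3, P4, P6) are each worse than P5 on at least one objective.

P2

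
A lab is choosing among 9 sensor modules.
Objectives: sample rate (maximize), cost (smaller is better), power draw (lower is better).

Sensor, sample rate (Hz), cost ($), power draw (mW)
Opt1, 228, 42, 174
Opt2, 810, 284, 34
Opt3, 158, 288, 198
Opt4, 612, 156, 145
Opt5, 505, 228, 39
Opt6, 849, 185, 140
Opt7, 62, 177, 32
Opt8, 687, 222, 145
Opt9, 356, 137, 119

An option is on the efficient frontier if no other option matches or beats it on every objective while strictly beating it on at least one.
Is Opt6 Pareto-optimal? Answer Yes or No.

Opt1: worse on sample rate (228 vs 849).
Opt2: worse on sample rate (810 vs 849).
Opt3: worse on sample rate (158 vs 849).
Opt4: worse on sample rate (612 vs 849).
Opt5: worse on sample rate (505 vs 849).
Opt7: worse on sample rate (62 vs 849).
Opt8: worse on sample rate (687 vs 849).
Opt9: worse on sample rate (356 vs 849).
No option is at least as good as Opt6 on every objective and strictly better on one.

Yes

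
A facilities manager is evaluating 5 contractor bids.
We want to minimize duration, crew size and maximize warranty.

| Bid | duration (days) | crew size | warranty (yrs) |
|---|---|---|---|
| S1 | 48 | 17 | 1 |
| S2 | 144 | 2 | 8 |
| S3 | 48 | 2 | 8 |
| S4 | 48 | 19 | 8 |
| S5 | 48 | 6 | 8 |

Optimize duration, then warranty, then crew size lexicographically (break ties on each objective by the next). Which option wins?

First minimize duration: best is 48, kept {S1, S3, S4, S5}.
Then maximize warranty: best is 8, kept {S3, S4, S5}.
Then minimize crew size: best is 2, kept {S3}.

S3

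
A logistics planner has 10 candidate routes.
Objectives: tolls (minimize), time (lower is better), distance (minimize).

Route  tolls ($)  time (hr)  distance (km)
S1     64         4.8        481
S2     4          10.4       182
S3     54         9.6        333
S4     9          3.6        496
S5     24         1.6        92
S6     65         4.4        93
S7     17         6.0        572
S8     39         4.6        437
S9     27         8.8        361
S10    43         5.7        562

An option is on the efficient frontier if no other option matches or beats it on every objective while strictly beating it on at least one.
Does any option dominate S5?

No

S1: worse on tolls (64 vs 24).
S2: worse on time (10.4 vs 1.6).
S3: worse on tolls (54 vs 24).
S4: worse on time (3.6 vs 1.6).
S6: worse on tolls (65 vs 24).
S7: worse on time (6.0 vs 1.6).
S8: worse on tolls (39 vs 24).
S9: worse on tolls (27 vs 24).
S10: worse on tolls (43 vs 24).
No option is at least as good as S5 on every objective and strictly better on one.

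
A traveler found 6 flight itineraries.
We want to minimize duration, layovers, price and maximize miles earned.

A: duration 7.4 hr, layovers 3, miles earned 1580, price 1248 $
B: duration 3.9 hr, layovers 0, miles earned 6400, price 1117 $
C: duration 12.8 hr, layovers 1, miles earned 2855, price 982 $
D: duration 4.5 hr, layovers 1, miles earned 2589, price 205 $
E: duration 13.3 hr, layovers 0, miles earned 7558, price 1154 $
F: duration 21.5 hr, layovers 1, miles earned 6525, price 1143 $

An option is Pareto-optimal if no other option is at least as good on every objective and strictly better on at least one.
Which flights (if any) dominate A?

B, D

B: duration 3.9≤7.4, layovers 0≤3, miles earned 6400≥1580, price 1117≤1248 — dominates A.
D: duration 4.5≤7.4, layovers 1≤3, miles earned 2589≥1580, price 205≤1248 — dominates A.
Others (C, E, F) are each worse than A on at least one objective.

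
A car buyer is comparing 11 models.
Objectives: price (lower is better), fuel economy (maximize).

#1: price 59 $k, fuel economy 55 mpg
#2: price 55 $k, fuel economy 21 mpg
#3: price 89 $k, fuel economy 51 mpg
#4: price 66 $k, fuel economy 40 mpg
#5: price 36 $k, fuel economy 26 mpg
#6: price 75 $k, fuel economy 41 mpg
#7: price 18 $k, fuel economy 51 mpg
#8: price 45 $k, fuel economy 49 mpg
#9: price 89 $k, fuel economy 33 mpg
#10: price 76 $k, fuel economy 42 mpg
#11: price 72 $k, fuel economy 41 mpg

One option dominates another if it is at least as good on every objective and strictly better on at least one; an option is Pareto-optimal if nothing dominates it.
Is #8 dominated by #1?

#1 vs #8: #1 is worse on price (59 vs 45), so it does not dominate #8.

No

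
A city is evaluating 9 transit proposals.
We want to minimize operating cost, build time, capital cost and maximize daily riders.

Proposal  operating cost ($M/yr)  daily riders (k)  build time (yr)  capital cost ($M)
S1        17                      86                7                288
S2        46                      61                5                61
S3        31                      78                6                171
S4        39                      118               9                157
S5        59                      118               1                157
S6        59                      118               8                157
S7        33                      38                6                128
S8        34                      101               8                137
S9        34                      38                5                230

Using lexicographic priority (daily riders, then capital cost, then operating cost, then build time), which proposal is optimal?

First maximize daily riders: best is 118, kept {S4, S5, S6}.
Then minimize capital cost: best is 157, kept {S4, S5, S6}.
Then minimize operating cost: best is 39, kept {S4}.

S4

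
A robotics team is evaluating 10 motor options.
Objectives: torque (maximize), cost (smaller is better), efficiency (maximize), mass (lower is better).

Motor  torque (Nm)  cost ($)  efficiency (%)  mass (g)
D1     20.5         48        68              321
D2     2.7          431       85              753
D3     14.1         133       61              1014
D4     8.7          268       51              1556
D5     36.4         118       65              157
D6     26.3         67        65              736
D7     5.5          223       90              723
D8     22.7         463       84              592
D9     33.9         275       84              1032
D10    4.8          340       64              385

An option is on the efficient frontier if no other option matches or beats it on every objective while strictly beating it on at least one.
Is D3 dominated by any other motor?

Yes

D1 vs D3: torque 20.5≥14.1, cost 48≤133, efficiency 68≥61, mass 321≤1014 — D1 is at least as good on every objective and strictly better on at least one, so D1 dominates D3.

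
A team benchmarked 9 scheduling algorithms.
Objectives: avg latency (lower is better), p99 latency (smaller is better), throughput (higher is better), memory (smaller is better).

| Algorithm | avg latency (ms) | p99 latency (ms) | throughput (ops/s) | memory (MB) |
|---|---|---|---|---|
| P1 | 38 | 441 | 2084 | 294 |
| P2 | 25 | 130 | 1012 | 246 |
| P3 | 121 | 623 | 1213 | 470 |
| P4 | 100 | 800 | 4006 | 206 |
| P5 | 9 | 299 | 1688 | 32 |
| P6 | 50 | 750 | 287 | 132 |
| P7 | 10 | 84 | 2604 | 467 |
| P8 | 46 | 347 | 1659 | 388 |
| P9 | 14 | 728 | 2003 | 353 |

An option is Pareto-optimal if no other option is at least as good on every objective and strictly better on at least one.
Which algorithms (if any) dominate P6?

P5

P5: avg latency 9≤50, p99 latency 299≤750, throughput 1688≥287, memory 32≤132 — dominates P6.
Others (P1, P2, P3, P4, P7, P8, P9) are each worse than P6 on at least one objective.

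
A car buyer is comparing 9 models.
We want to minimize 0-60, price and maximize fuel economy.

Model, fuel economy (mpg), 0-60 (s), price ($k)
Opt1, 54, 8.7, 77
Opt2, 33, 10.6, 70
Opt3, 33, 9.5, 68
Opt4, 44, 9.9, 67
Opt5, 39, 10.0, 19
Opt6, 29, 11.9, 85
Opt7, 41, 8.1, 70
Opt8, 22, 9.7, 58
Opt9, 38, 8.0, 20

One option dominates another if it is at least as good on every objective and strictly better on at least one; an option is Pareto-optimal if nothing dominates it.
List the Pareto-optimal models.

Opt1, Opt4, Opt5, Opt7, Opt9

Opt1: not dominated (best fuel economy).
Opt2: dominated by Opt3 (fuel economy 33≥33, 0-60 9.5≤10.6, price 68≤70).
Opt3: dominated by Opt9 (fuel economy 38≥33, 0-60 8.0≤9.5, price 20≤68).
Opt4: not dominated.
Opt5: not dominated (best price).
Opt6: dominated by Opt1 (fuel economy 54≥29, 0-60 8.7≤11.9, price 77≤85).
Opt7: not dominated.
Opt8: dominated by Opt9 (fuel economy 38≥22, 0-60 8.0≤9.7, price 20≤58).
Opt9: not dominated (best 0-60).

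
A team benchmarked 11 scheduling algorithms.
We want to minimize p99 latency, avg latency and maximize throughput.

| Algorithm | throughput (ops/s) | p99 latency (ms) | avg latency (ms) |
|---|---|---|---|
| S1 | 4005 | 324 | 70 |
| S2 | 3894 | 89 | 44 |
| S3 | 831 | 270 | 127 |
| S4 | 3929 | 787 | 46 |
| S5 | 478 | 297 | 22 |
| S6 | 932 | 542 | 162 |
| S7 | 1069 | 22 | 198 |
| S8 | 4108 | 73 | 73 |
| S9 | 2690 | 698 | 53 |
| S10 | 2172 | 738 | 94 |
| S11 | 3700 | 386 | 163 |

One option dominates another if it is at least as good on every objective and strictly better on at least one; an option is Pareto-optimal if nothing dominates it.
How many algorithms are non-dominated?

S1: not dominated.
S2: not dominated.
S3: dominated by S2 (throughput 3894≥831, p99 latency 89≤270, avg latency 44≤127).
S4: not dominated.
S5: not dominated (best avg latency).
S6: dominated by S1 (throughput 4005≥932, p99 latency 324≤542, avg latency 70≤162).
S7: not dominated (best p99 latency).
S8: not dominated (best throughput).
S9: dominated by S2 (throughput 3894≥2690, p99 latency 89≤698, avg latency 44≤53).
S10: dominated by S1 (throughput 4005≥2172, p99 latency 324≤738, avg latency 70≤94).
S11: dominated by S1 (throughput 4005≥3700, p99 latency 324≤386, avg latency 70≤163).
Pareto-optimal: S1, S2, S4, S5, S7, S8 → 6.

6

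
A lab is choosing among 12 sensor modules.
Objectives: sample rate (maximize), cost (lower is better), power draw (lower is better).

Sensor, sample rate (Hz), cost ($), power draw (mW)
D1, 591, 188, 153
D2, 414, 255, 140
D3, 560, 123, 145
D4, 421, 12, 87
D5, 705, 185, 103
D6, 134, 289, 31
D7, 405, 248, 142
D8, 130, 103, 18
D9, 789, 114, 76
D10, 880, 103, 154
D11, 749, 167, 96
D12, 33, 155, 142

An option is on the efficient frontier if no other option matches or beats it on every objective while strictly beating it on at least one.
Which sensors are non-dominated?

D1: dominated by D5 (sample rate 705≥591, cost 185≤188, power draw 103≤153).
D2: dominated by D4 (sample rate 421≥414, cost 12≤255, power draw 87≤140).
D3: dominated by D9 (sample rate 789≥560, cost 114≤123, power draw 76≤145).
D4: not dominated (best cost).
D5: dominated by D9 (sample rate 789≥705, cost 114≤185, power draw 76≤103).
D6: not dominated.
D7: dominated by D4 (sample rate 421≥405, cost 12≤248, power draw 87≤142).
D8: not dominated (best power draw).
D9: not dominated.
D10: not dominated (best sample rate).
D11: dominated by D9 (sample rate 789≥749, cost 114≤167, power draw 76≤96).
D12: dominated by D4 (sample rate 421≥33, cost 12≤155, power draw 87≤142).

D4, D6, D8, D9, D10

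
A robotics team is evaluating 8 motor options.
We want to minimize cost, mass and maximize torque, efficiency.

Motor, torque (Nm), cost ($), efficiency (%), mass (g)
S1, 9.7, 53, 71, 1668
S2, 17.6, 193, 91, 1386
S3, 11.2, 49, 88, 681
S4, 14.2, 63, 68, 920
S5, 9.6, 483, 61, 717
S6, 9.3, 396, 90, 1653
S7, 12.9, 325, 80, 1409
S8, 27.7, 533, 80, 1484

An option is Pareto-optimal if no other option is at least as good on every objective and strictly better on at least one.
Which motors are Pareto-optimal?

S2, S3, S4, S8

S1: dominated by S3 (torque 11.2≥9.7, cost 49≤53, efficiency 88≥71, mass 681≤1668).
S2: not dominated (best efficiency).
S3: not dominated (best cost).
S4: not dominated.
S5: dominated by S3 (torque 11.2≥9.6, cost 49≤483, efficiency 88≥61, mass 681≤717).
S6: dominated by S2 (torque 17.6≥9.3, cost 193≤396, efficiency 91≥90, mass 1386≤1653).
S7: dominated by S2 (torque 17.6≥12.9, cost 193≤325, efficiency 91≥80, mass 1386≤1409).
S8: not dominated (best torque).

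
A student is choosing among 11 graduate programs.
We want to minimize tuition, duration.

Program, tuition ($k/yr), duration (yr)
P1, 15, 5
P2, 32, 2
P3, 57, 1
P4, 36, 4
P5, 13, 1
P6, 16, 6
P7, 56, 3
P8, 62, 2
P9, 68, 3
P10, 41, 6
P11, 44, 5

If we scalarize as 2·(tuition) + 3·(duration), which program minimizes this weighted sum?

P5

P1: 2·15 + 3·5 = 45
P2: 2·32 + 3·2 = 70
P3: 2·57 + 3·1 = 117
P4: 2·36 + 3·4 = 84
P5: 2·13 + 3·1 = 29
P6: 2·16 + 3·6 = 50
P7: 2·56 + 3·3 = 121
P8: 2·62 + 3·2 = 130
P9: 2·68 + 3·3 = 145
P10: 2·41 + 3·6 = 100
P11: 2·44 + 3·5 = 103
Lowest: P5 at 29.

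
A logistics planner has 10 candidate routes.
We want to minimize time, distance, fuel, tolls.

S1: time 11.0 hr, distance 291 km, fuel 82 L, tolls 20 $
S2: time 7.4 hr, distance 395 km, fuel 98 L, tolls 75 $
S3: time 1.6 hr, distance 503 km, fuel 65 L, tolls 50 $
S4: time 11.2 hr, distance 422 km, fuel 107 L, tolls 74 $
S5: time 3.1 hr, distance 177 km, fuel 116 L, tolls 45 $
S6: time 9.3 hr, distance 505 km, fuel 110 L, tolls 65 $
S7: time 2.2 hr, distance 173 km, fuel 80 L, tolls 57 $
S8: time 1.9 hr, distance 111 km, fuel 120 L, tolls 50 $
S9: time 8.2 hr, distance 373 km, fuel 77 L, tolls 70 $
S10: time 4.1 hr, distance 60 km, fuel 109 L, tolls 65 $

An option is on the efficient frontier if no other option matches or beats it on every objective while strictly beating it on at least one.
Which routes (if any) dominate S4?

S1: time 11.0≤11.2, distance 291≤422, fuel 82≤107, tolls 20≤74 — dominates S4.
S7: time 2.2≤11.2, distance 173≤422, fuel 80≤107, tolls 57≤74 — dominates S4.
S9: time 8.2≤11.2, distance 373≤422, fuel 77≤107, tolls 70≤74 — dominates S4.
Others (S2, S3, S5, S6, S8, S10) are each worse than S4 on at least one objective.

S1, S7, S9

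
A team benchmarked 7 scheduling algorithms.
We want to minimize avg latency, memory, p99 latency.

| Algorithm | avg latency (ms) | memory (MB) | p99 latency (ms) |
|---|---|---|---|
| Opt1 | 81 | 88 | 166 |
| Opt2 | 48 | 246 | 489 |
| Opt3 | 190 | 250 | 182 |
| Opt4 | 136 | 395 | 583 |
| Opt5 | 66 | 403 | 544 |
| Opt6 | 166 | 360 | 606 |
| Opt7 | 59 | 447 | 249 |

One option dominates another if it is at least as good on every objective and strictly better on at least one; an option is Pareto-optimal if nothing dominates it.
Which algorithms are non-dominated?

Opt1, Opt2, Opt7

Opt1: not dominated (best memory).
Opt2: not dominated (best avg latency).
Opt3: dominated by Opt1 (avg latency 81≤190, memory 88≤250, p99 latency 166≤182).
Opt4: dominated by Opt1 (avg latency 81≤136, memory 88≤395, p99 latency 166≤583).
Opt5: dominated by Opt2 (avg latency 48≤66, memory 246≤403, p99 latency 489≤544).
Opt6: dominated by Opt1 (avg latency 81≤166, memory 88≤360, p99 latency 166≤606).
Opt7: not dominated.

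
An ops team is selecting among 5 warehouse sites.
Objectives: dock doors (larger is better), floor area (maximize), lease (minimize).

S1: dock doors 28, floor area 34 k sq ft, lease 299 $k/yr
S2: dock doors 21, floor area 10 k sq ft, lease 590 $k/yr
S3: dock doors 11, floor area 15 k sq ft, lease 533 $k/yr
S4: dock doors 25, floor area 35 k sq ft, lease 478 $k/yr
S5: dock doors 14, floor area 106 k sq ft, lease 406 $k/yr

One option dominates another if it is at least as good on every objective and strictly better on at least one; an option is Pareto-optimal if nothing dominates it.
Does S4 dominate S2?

Yes

S4 vs S2: dock doors 25≥21, floor area 35≥10, lease 478≤590 — S4 is at least as good on every objective with at least one strict improvement.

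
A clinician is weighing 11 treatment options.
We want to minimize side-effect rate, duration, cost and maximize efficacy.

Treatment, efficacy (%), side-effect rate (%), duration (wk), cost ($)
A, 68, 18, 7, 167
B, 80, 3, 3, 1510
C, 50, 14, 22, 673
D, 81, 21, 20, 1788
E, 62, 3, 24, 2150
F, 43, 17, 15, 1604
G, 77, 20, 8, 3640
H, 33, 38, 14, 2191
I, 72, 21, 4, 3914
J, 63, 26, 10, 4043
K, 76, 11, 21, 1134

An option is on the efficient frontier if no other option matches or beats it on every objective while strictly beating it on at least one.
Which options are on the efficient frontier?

A: not dominated (best cost).
B: not dominated (best duration).
C: not dominated.
D: not dominated (best efficacy).
E: dominated by B (efficacy 80≥62, side-effect rate 3≤3, duration 3≤24, cost 1510≤2150).
F: dominated by B (efficacy 80≥43, side-effect rate 3≤17, duration 3≤15, cost 1510≤1604).
G: dominated by B (efficacy 80≥77, side-effect rate 3≤20, duration 3≤8, cost 1510≤3640).
H: dominated by A (efficacy 68≥33, side-effect rate 18≤38, duration 7≤14, cost 167≤2191).
I: dominated by B (efficacy 80≥72, side-effect rate 3≤21, duration 3≤4, cost 1510≤3914).
J: dominated by A (efficacy 68≥63, side-effect rate 18≤26, duration 7≤10, cost 167≤4043).
K: not dominated.

A, B, C, D, K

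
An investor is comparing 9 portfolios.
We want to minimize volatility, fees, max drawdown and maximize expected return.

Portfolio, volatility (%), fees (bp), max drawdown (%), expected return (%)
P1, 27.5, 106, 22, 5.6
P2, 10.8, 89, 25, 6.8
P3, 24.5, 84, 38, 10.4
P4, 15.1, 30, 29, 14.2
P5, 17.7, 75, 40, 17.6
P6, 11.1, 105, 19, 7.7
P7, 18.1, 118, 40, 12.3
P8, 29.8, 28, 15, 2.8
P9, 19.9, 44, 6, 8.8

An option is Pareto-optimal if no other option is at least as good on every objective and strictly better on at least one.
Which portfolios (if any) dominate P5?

P1: worse on volatility (27.5 vs 17.7).
P2: worse on fees (89 vs 75).
P3: worse on volatility (24.5 vs 17.7).
P4: worse on expected return (14.2 vs 17.6).
P6: worse on fees (105 vs 75).
P7: worse on volatility (18.1 vs 17.7).
P8: worse on volatility (29.8 vs 17.7).
P9: worse on volatility (19.9 vs 17.7).
No option dominates P5.

none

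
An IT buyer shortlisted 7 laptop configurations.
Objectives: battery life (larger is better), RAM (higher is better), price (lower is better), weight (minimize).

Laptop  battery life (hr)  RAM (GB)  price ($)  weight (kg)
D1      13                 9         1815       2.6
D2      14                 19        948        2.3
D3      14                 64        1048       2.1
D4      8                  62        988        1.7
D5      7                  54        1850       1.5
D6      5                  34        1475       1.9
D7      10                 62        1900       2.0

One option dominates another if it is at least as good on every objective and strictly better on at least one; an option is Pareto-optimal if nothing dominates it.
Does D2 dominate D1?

D2 vs D1: battery life 14≥13, RAM 19≥9, price 948≤1815, weight 2.3≤2.6 — D2 is at least as good on every objective with at least one strict improvement.

Yes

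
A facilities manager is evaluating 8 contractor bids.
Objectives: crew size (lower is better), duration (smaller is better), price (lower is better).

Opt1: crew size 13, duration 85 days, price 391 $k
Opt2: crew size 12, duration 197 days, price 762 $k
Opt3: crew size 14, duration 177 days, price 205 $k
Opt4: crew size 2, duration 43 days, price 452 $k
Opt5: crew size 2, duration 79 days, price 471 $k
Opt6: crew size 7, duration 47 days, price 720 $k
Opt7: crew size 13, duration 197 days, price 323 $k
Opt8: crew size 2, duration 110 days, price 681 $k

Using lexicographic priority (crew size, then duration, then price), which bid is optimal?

Opt4

First minimize crew size: best is 2, kept {Opt4, Opt5, Opt8}.
Then minimize duration: best is 43, kept {Opt4}.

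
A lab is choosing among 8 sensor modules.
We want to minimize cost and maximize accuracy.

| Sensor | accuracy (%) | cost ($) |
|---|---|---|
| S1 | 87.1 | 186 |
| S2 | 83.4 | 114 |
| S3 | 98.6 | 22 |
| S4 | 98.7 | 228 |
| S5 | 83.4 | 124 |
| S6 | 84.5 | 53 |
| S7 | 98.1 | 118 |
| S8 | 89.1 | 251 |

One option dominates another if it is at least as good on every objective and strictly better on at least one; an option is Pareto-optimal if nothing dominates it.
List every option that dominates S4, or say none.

none

S1: worse on accuracy (87.1 vs 98.7).
S2: worse on accuracy (83.4 vs 98.7).
S3: worse on accuracy (98.6 vs 98.7).
S5: worse on accuracy (83.4 vs 98.7).
S6: worse on accuracy (84.5 vs 98.7).
S7: worse on accuracy (98.1 vs 98.7).
S8: worse on accuracy (89.1 vs 98.7).
No option dominates S4.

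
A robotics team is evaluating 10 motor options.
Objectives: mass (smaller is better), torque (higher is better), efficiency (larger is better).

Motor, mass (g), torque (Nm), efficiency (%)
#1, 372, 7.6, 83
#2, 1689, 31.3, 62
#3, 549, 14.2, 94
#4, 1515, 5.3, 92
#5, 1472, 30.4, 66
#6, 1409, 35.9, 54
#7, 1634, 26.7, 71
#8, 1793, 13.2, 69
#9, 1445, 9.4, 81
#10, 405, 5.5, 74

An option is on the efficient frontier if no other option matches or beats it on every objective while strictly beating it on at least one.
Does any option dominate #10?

Yes

#1 vs #10: mass 372≤405, torque 7.6≥5.5, efficiency 83≥74 — #1 is at least as good on every objective and strictly better on at least one, so #1 dominates #10.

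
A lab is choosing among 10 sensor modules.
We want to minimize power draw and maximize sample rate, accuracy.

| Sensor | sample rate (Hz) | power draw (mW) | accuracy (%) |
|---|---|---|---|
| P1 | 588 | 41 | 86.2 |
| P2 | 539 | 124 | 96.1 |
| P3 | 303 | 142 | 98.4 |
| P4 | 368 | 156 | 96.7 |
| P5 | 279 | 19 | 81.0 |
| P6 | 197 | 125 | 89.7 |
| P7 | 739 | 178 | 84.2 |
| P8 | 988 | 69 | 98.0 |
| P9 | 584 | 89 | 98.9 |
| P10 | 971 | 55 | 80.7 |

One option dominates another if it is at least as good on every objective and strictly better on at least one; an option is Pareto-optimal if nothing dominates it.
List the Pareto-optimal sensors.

P1: not dominated.
P2: dominated by P8 (sample rate 988≥539, power draw 69≤124, accuracy 98.0≥96.1).
P3: dominated by P9 (sample rate 584≥303, power draw 89≤142, accuracy 98.9≥98.4).
P4: dominated by P8 (sample rate 988≥368, power draw 69≤156, accuracy 98.0≥96.7).
P5: not dominated (best power draw).
P6: dominated by P2 (sample rate 539≥197, power draw 124≤125, accuracy 96.1≥89.7).
P7: dominated by P8 (sample rate 988≥739, power draw 69≤178, accuracy 98.0≥84.2).
P8: not dominated (best sample rate).
P9: not dominated (best accuracy).
P10: not dominated.

P1, P5, P8, P9, P10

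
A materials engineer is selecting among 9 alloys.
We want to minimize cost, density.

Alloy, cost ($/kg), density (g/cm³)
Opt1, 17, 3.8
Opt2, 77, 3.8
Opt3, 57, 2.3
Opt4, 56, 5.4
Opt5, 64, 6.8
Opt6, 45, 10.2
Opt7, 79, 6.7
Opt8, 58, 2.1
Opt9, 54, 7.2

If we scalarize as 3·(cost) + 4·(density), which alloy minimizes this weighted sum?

Opt1: 3·17 + 4·3.8 = 66.2
Opt2: 3·77 + 4·3.8 = 246.2
Opt3: 3·57 + 4·2.3 = 180.2
Opt4: 3·56 + 4·5.4 = 189.6
Opt5: 3·64 + 4·6.8 = 219.2
Opt6: 3·45 + 4·10.2 = 175.8
Opt7: 3·79 + 4·6.7 = 263.8
Opt8: 3·58 + 4·2.1 = 182.4
Opt9: 3·54 + 4·7.2 = 190.8
Lowest: Opt1 at 66.2.

Opt1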